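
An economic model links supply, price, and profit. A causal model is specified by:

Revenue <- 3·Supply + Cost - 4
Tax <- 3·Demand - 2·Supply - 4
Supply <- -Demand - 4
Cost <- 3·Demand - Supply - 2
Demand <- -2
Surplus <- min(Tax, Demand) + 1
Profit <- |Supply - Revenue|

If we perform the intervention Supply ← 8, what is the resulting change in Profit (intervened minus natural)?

-10

Under do(Supply=8), the mechanism Supply <- -Demand - 4 is discarded; Supply is fixed at 8.
Cost = 3·Demand - Supply - 2  [with Demand=-2, Supply=8]  = -16
Revenue = 3·Supply + Cost - 4  [with Supply=8, Cost=-16]  = 4
Profit = |Supply - Revenue|  [with Supply=8, Revenue=4]  = 4
Without intervention: Supply = -Demand - 4  [with Demand=-2]  = -2; Cost = 3·Demand - Supply - 2  [with Demand=-2, Supply=-2]  = -6; Revenue = 3·Supply + Cost - 4  [with Supply=-2, Cost=-6]  = -16; Profit = |Supply - Revenue|  [with Supply=-2, Revenue=-16]  = 14.
Change = 4 − 14 = -10.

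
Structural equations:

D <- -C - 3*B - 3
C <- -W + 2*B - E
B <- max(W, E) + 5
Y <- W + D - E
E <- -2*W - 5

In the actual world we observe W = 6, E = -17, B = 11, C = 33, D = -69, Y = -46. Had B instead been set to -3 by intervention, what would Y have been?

The intervention breaks the incoming arrows to B: B <- max(W, E) + 5 no longer applies, and B = -3.
E = -2*W - 5  [with W=6]  = -17
C = -W + 2*B - E  [with W=6, B=-3, E=-17]  = 5
D = -C - 3*B - 3  [with C=5, B=-3]  = 1
Y = W + D - E  [with W=6, D=1, E=-17]  = 24

24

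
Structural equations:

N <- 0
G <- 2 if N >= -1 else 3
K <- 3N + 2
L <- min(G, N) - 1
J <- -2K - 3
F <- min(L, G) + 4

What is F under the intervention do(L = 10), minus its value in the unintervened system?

Under do(L=10), the mechanism L <- min(G, N) - 1 is discarded; L is fixed at 10.
G = 2 if N >= -1 else 3  [with N=0]  = 2
F = min(L, G) + 4  [with L=10, G=2]  = 6
Without intervention: G = 2 if N >= -1 else 3  [with N=0]  = 2; L = min(G, N) - 1  [with G=2, N=0]  = -1; F = min(L, G) + 4  [with L=-1, G=2]  = 3.
Change = 6 − 3 = 3.

3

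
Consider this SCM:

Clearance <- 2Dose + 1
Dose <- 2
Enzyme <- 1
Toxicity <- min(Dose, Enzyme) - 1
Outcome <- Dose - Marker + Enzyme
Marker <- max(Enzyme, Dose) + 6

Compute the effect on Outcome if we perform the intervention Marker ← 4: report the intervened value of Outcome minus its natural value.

4

The intervention breaks the incoming arrows to Marker: Marker <- max(Enzyme, Dose) + 6 no longer applies, and Marker = 4.
Outcome = Dose - Marker + Enzyme  [with Dose=2, Marker=4, Enzyme=1]  = -1
Without intervention: Marker = max(Enzyme, Dose) + 6  [with Enzyme=1, Dose=2]  = 8; Outcome = Dose - Marker + Enzyme  [with Dose=2, Marker=8, Enzyme=1]  = -5.
Change = -1 − (-5) = 4.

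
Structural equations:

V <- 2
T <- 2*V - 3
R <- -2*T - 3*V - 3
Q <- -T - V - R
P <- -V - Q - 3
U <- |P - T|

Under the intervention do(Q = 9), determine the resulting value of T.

The intervention breaks the incoming arrows to Q: Q <- -T - V - R no longer applies, and Q = 9.
Since T is not a descendant of the intervened variable, it is unaffected.
T = 2*V - 3  [with V=2]  = 1

1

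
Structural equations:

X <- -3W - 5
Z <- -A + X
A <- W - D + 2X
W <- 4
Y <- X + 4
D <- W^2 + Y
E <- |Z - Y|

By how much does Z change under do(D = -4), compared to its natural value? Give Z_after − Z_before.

-7

Under do(D=-4), the mechanism D <- W^2 + Y is discarded; D is fixed at -4.
X = -3W - 5  [with W=4]  = -17
A = W - D + 2X  [with W=4, D=-4, X=-17]  = -26
Z = -A + X  [with A=-26, X=-17]  = 9
Without intervention: X = -3W - 5  [with W=4]  = -17; Y = X + 4  [with X=-17]  = -13; D = W^2 + Y  [with W=4, Y=-13]  = 3; A = W - D + 2X  [with W=4, D=3, X=-17]  = -33; Z = -A + X  [with A=-33, X=-17]  = 16.
Change = 9 − 16 = -7.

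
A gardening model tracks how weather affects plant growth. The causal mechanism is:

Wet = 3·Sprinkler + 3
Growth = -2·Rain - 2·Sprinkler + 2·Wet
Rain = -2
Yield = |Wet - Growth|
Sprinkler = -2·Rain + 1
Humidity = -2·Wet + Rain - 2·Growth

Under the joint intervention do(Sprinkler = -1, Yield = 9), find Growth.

The joint intervention fixes Sprinkler = -1, Yield = 9, removing each variable's own equation.
Wet = 3·Sprinkler + 3  [with Sprinkler=-1]  = 0
Growth = -2·Rain - 2·Sprinkler + 2·Wet  [with Rain=-2, Sprinkler=-1, Wet=0]  = 6

6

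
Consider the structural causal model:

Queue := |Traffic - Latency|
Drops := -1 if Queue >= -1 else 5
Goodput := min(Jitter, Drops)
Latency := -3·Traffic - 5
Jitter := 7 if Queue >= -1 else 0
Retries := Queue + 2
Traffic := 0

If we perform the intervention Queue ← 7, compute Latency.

-5

Under do(Queue=7), the mechanism Queue := |Traffic - Latency| is discarded; Queue is fixed at 7.
Since Latency is not a descendant of the intervened variable, it is unaffected.
Latency = -3·Traffic - 5  [with Traffic=0]  = -5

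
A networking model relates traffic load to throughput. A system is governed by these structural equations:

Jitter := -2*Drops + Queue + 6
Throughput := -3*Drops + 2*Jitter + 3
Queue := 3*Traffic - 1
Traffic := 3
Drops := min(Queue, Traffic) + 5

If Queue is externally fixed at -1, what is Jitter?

Under do(Queue=-1), the mechanism Queue := 3*Traffic - 1 is discarded; Queue is fixed at -1.
Drops = min(Queue, Traffic) + 5  [with Queue=-1, Traffic=3]  = 4
Jitter = -2*Drops + Queue + 6  [with Drops=4, Queue=-1]  = -3

-3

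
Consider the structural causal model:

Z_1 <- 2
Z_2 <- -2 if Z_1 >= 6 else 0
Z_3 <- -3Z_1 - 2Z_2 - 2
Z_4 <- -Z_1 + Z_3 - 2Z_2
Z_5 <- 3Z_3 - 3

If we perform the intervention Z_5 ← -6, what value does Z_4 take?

-10

The intervention breaks the incoming arrows to Z_5: Z_5 <- 3Z_3 - 3 no longer applies, and Z_5 = -6.
Since Z_4 is not a descendant of the intervened variable, it is unaffected.
Z_2 = -2 if Z_1 >= 6 else 0  [with Z_1=2]  = 0
Z_3 = -3Z_1 - 2Z_2 - 2  [with Z_1=2, Z_2=0]  = -8
Z_4 = -Z_1 + Z_3 - 2Z_2  [with Z_1=2, Z_3=-8, Z_2=0]  = -10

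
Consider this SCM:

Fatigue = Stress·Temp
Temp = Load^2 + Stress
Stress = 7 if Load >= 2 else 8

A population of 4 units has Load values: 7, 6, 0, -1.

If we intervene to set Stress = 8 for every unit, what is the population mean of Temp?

Under do(Stress=8), Stress's equation is replaced by Stress=8 for every unit. Per-unit Temp: 57, 44, 8, 9. Mean = 29.5.

29.5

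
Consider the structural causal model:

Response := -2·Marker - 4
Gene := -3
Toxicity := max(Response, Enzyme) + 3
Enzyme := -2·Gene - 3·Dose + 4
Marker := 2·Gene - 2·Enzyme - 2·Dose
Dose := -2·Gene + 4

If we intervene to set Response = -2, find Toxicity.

The intervention breaks the incoming arrows to Response: Response := -2·Marker - 4 no longer applies, and Response = -2.
Dose = -2·Gene + 4  [with Gene=-3]  = 10
Enzyme = -2·Gene - 3·Dose + 4  [with Gene=-3, Dose=10]  = -20
Toxicity = max(Response, Enzyme) + 3  [with Response=-2, Enzyme=-20]  = 1

1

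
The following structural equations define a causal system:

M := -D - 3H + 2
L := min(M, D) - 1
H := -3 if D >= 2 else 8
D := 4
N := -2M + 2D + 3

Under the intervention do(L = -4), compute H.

-3

Under do(L=-4), the mechanism L := min(M, D) - 1 is discarded; L is fixed at -4.
No directed path runs from L to H, so H keeps its natural value.
H = -3 if D >= 2 else 8  [with D=4]  = -3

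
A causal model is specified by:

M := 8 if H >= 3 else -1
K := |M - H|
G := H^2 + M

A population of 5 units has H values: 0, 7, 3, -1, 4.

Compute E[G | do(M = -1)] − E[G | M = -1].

Under do(M=-1), M's equation is replaced by M=-1 for every unit. Per-unit G: -1, 48, 8, 0, 15. Mean = 14.
E[G|M=-1] averages over only the 2 units with M=-1 (H = 0, -1): G = -1, 0, mean -0.5.
Difference = 14 − (-0.5) = 14.5.

14.5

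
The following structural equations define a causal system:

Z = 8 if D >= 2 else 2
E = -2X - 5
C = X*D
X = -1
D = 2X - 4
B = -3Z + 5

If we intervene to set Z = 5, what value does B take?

Intervening sets Z = 5 and removes its equation (Z = 8 if D >= 2 else 2).
B = -3Z + 5  [with Z=5]  = -10

-10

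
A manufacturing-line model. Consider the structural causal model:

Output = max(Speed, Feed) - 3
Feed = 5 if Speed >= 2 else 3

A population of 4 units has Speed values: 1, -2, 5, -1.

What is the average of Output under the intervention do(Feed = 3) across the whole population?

0.5

Every unit gets Feed=3 under the intervention. Output values become 0, 0, 2, 0; E[Output|do(Feed=3)] = 0.5.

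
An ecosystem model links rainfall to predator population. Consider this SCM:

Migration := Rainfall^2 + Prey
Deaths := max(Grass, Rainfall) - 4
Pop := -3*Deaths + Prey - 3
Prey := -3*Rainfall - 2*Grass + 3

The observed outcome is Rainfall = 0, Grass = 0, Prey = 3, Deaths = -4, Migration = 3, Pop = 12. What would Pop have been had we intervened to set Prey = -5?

The intervention breaks the incoming arrows to Prey: Prey := -3*Rainfall - 2*Grass + 3 no longer applies, and Prey = -5.
Deaths = max(Grass, Rainfall) - 4  [with Grass=0, Rainfall=0]  = -4
Pop = -3*Deaths + Prey - 3  [with Deaths=-4, Prey=-5]  = 4

4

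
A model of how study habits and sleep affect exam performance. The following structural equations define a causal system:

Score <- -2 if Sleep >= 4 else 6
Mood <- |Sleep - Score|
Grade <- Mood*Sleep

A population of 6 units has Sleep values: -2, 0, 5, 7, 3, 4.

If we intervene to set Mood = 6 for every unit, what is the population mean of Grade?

Under do(Mood=6), Mood's equation is replaced by Mood=6 for every unit. Per-unit Grade: -12, 0, 30, 42, 18, 24. Mean = 17.

17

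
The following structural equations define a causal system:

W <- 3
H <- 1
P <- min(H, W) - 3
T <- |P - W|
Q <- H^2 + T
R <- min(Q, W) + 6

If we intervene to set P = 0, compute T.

3

The intervention breaks the incoming arrows to P: P <- min(H, W) - 3 no longer applies, and P = 0.
T = |P - W|  [with P=0, W=3]  = 3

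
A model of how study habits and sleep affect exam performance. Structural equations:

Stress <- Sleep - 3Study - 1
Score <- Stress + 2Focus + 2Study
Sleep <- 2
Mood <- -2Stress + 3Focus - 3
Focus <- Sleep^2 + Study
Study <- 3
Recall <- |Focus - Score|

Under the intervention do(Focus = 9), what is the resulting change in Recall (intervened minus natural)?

2

The intervention breaks the incoming arrows to Focus: Focus <- Sleep^2 + Study no longer applies, and Focus = 9.
Stress = Sleep - 3Study - 1  [with Sleep=2, Study=3]  = -8
Score = Stress + 2Focus + 2Study  [with Stress=-8, Focus=9, Study=3]  = 16
Recall = |Focus - Score|  [with Focus=9, Score=16]  = 7
Without intervention: Stress = Sleep - 3Study - 1  [with Sleep=2, Study=3]  = -8; Focus = Sleep^2 + Study  [with Sleep=2, Study=3]  = 7; Score = Stress + 2Focus + 2Study  [with Stress=-8, Focus=7, Study=3]  = 12; Recall = |Focus - Score|  [with Focus=7, Score=12]  = 5.
Change = 7 − 5 = 2.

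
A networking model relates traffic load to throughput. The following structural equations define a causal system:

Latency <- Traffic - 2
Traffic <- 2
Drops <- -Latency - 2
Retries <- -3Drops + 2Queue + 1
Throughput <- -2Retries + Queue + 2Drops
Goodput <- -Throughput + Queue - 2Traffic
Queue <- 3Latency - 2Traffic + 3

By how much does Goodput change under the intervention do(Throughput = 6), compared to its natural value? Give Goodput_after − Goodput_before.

-21

Intervening sets Throughput = 6 and removes its equation (Throughput <- -2Retries + Queue + 2Drops).
Latency = Traffic - 2  [with Traffic=2]  = 0
Queue = 3Latency - 2Traffic + 3  [with Latency=0, Traffic=2]  = -1
Goodput = -Throughput + Queue - 2Traffic  [with Throughput=6, Queue=-1, Traffic=2]  = -11
Without intervention: Latency = Traffic - 2  [with Traffic=2]  = 0; Queue = 3Latency - 2Traffic + 3  [with Latency=0, Traffic=2]  = -1; Drops = -Latency - 2  [with Latency=0]  = -2; Retries = -3Drops + 2Queue + 1  [with Drops=-2, Queue=-1]  = 5; Throughput = -2Retries + Queue + 2Drops  [with Retries=5, Queue=-1, Drops=-2]  = -15; Goodput = -Throughput + Queue - 2Traffic  [with Throughput=-15, Queue=-1, Traffic=2]  = 10.
Change = -11 − 10 = -21.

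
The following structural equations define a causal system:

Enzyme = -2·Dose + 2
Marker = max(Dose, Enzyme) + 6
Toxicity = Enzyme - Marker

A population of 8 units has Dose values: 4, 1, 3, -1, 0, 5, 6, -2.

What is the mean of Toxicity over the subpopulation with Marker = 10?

Observing Marker=10 restricts to units where Marker's equation naturally yields 10: Dose ∈ {4, -1}. In that subpopulation Toxicity = -16, -6, mean -11.

-11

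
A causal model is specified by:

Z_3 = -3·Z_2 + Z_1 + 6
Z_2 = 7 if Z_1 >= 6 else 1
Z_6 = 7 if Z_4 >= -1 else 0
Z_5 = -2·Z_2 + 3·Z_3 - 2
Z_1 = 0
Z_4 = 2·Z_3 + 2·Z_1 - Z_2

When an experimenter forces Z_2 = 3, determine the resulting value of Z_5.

-17

do(Z_2=3) replaces the equation Z_2 = 7 if Z_1 >= 6 else 1 with the constant Z_2 = 3.
Z_3 = -3·Z_2 + Z_1 + 6  [with Z_2=3, Z_1=0]  = -3
Z_5 = -2·Z_2 + 3·Z_3 - 2  [with Z_2=3, Z_3=-3]  = -17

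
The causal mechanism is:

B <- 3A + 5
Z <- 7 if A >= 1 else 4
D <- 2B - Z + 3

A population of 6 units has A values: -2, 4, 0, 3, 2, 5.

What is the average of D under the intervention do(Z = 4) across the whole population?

21

Every unit gets Z=4 under the intervention. D values become -3, 33, 9, 27, 21, 39; E[D|do(Z=4)] = 21.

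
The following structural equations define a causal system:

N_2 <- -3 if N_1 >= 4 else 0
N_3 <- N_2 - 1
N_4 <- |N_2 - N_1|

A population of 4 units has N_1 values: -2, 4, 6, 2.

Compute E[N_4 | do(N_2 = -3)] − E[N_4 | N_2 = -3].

-2.5

Under do(N_2=-3), N_2's equation is replaced by N_2=-3 for every unit. Per-unit N_4: 1, 7, 9, 5. Mean = 5.5.
Conditioning on N_2=-3 selects the 2 unit(s) with N_1 ∈ {4, 6}. Their N_4 values: 7, 9. Mean = 8.
Difference = 5.5 − 8 = -2.5.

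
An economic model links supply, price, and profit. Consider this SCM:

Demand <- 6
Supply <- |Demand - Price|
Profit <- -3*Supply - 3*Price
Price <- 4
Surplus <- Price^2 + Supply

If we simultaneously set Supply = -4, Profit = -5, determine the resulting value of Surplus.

12

Setting Supply = -4, Profit = -5 by intervention discards those variables' equations.
Surplus = Price^2 + Supply  [with Price=4, Supply=-4]  = 12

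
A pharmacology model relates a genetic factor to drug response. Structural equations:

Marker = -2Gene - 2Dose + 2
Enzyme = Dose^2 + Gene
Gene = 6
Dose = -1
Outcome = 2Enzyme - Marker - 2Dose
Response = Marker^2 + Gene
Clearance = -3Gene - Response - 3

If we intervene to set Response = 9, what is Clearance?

-30

The intervention breaks the incoming arrows to Response: Response = Marker^2 + Gene no longer applies, and Response = 9.
Clearance = -3Gene - Response - 3  [with Gene=6, Response=9]  = -30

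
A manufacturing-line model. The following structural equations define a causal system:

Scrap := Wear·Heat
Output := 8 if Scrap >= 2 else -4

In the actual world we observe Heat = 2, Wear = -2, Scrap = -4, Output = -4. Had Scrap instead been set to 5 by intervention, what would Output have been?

8

The intervention breaks the incoming arrows to Scrap: Scrap := Wear·Heat no longer applies, and Scrap = 5.
Output = 8 if Scrap >= 2 else -4  [with Scrap=5]  = 8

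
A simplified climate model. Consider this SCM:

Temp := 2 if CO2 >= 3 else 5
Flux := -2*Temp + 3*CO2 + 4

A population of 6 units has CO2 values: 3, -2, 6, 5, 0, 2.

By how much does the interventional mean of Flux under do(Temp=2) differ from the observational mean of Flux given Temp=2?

The intervention sets Temp=2 in all 6 units regardless of CO2. Recomputing Flux per unit gives 9, -6, 18, 15, 0, 6; average 7.
Observing Temp=2 restricts to units where Temp's equation naturally yields 2: CO2 ∈ {3, 6, 5}. In that subpopulation Flux = 9, 18, 15, mean 14.
Difference = 7 − 14 = -7.

-7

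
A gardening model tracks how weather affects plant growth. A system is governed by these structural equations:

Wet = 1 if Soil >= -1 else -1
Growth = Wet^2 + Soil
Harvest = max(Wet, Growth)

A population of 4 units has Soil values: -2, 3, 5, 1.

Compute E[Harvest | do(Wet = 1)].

3.25

The intervention sets Wet=1 in all 4 units regardless of Soil. Recomputing Harvest per unit gives 1, 4, 6, 2; average 3.25.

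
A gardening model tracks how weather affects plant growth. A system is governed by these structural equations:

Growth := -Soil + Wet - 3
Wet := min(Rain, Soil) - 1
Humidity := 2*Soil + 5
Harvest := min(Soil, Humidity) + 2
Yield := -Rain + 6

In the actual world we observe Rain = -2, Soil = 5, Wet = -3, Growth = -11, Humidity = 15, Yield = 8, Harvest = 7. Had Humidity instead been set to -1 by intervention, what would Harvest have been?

Under do(Humidity=-1), the mechanism Humidity := 2*Soil + 5 is discarded; Humidity is fixed at -1.
Harvest = min(Soil, Humidity) + 2  [with Soil=5, Humidity=-1]  = 1

1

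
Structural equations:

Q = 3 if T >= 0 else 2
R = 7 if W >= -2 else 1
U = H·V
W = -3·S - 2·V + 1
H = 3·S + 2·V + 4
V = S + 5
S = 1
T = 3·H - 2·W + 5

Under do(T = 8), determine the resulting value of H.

19

do(T=8) replaces the equation T = 3·H - 2·W + 5 with the constant T = 8.
H is not downstream of the intervention, so its value is determined by the original equations.
V = S + 5  [with S=1]  = 6
H = 3·S + 2·V + 4  [with S=1, V=6]  = 19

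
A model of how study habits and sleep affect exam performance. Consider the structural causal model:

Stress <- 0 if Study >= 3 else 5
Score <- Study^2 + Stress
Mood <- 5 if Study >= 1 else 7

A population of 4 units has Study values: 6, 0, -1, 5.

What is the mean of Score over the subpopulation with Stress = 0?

30.5

E[Score|Stress=0] averages over only the 2 units with Stress=0 (Study = 6, 5): Score = 36, 25, mean 30.5.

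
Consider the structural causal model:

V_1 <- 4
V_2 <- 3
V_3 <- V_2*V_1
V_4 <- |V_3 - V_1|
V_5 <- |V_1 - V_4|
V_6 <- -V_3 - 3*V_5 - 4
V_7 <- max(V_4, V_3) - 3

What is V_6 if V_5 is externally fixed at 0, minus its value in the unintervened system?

12

The intervention breaks the incoming arrows to V_5: V_5 <- |V_1 - V_4| no longer applies, and V_5 = 0.
V_3 = V_2*V_1  [with V_2=3, V_1=4]  = 12
V_6 = -V_3 - 3*V_5 - 4  [with V_3=12, V_5=0]  = -16
Without intervention: V_3 = V_2*V_1  [with V_2=3, V_1=4]  = 12; V_4 = |V_3 - V_1|  [with V_3=12, V_1=4]  = 8; V_5 = |V_1 - V_4|  [with V_1=4, V_4=8]  = 4; V_6 = -V_3 - 3*V_5 - 4  [with V_3=12, V_5=4]  = -28.
Change = -16 − (-28) = 12.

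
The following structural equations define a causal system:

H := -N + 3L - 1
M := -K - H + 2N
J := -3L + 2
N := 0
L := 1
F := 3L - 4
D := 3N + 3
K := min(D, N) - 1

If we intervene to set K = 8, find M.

The intervention breaks the incoming arrows to K: K := min(D, N) - 1 no longer applies, and K = 8.
H = -N + 3L - 1  [with N=0, L=1]  = 2
M = -K - H + 2N  [with K=8, H=2, N=0]  = -10

-10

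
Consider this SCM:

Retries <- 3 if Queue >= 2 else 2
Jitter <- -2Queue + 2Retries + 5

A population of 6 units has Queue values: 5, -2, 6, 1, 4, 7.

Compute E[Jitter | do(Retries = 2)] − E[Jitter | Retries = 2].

Under do(Retries=2), Retries's equation is replaced by Retries=2 for every unit. Per-unit Jitter: -1, 13, -3, 7, 1, -5. Mean = 2.
Observing Retries=2 restricts to units where Retries's equation naturally yields 2: Queue ∈ {-2, 1}. In that subpopulation Jitter = 13, 7, mean 10.
Difference = 2 − 10 = -8.

-8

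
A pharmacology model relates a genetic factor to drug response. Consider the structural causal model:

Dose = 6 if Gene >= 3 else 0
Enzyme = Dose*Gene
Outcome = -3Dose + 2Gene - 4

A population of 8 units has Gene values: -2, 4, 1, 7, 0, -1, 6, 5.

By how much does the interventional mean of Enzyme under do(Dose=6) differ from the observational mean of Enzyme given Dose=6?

do(Dose=6) breaks Dose's dependence on Gene. With Dose=6 fixed, Enzyme across the units is -12, 24, 6, 42, 0, -6, 36, 30, mean 15.
Conditioning on Dose=6 selects the 4 unit(s) with Gene ∈ {4, 7, 6, 5}. Their Enzyme values: 24, 42, 36, 30. Mean = 33.
Difference = 15 − 33 = -18.

-18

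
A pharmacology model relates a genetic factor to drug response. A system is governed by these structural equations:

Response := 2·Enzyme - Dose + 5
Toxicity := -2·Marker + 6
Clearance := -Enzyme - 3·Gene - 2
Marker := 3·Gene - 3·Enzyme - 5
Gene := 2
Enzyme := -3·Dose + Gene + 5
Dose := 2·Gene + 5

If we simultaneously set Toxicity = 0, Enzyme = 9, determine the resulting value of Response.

Under do(Toxicity = 0, Enzyme = 9), each intervened variable's structural equation is replaced by its fixed value.
Dose = 2·Gene + 5  [with Gene=2]  = 9
Response = 2·Enzyme - Dose + 5  [with Enzyme=9, Dose=9]  = 14

14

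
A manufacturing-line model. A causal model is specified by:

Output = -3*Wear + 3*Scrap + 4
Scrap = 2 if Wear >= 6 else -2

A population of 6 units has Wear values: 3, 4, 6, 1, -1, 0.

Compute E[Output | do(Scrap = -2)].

-8.5

Under do(Scrap=-2), Scrap's equation is replaced by Scrap=-2 for every unit. Per-unit Output: -11, -14, -20, -5, 1, -2. Mean = -8.5.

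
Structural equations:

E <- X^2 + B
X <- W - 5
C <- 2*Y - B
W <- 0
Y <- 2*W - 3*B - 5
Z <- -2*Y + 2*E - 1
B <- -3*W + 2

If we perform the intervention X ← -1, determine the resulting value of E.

do(X=-1) replaces the equation X <- W - 5 with the constant X = -1.
B = -3*W + 2  [with W=0]  = 2
E = X^2 + B  [with X=-1, B=2]  = 3

3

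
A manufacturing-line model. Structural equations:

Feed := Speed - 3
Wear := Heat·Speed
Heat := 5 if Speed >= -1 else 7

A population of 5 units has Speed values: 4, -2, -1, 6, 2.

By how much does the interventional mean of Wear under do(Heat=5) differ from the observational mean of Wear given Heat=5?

-4.75

do(Heat=5) breaks Heat's dependence on Speed. With Heat=5 fixed, Wear across the units is 20, -10, -5, 30, 10, mean 9.
Observing Heat=5 restricts to units where Heat's equation naturally yields 5: Speed ∈ {4, -1, 6, 2}. In that subpopulation Wear = 20, -5, 30, 10, mean 13.75.
Difference = 9 − 13.75 = -4.75.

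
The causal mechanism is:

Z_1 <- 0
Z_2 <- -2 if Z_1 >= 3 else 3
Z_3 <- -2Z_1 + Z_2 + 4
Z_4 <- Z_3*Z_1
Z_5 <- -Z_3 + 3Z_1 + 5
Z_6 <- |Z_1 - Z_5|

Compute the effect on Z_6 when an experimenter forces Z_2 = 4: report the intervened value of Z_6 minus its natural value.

Under do(Z_2=4), the mechanism Z_2 <- -2 if Z_1 >= 3 else 3 is discarded; Z_2 is fixed at 4.
Z_3 = -2Z_1 + Z_2 + 4  [with Z_1=0, Z_2=4]  = 8
Z_5 = -Z_3 + 3Z_1 + 5  [with Z_3=8, Z_1=0]  = -3
Z_6 = |Z_1 - Z_5|  [with Z_1=0, Z_5=-3]  = 3
Without intervention: Z_2 = -2 if Z_1 >= 3 else 3  [with Z_1=0]  = 3; Z_3 = -2Z_1 + Z_2 + 4  [with Z_1=0, Z_2=3]  = 7; Z_5 = -Z_3 + 3Z_1 + 5  [with Z_3=7, Z_1=0]  = -2; Z_6 = |Z_1 - Z_5|  [with Z_1=0, Z_5=-2]  = 2.
Change = 3 − 2 = 1.

1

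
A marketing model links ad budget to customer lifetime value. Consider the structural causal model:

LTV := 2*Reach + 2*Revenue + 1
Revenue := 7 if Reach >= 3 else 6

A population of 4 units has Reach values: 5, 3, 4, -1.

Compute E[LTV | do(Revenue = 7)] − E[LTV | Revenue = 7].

-2.5

Every unit gets Revenue=7 under the intervention. LTV values become 25, 21, 23, 13; E[LTV|do(Revenue=7)] = 20.5.
E[LTV|Revenue=7] averages over only the 3 units with Revenue=7 (Reach = 5, 3, 4): LTV = 25, 21, 23, mean 23.
Difference = 20.5 − 23 = -2.5.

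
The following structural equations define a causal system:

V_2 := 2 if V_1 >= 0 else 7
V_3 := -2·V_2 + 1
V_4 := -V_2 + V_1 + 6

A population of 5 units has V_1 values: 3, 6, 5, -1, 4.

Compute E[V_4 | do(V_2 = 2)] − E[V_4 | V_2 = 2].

-1.1

The intervention sets V_2=2 in all 5 units regardless of V_1. Recomputing V_4 per unit gives 7, 10, 9, 3, 8; average 7.4.
E[V_4|V_2=2] averages over only the 4 units with V_2=2 (V_1 = 3, 6, 5, 4): V_4 = 7, 10, 9, 8, mean 8.5.
Difference = 7.4 − 8.5 = -1.1.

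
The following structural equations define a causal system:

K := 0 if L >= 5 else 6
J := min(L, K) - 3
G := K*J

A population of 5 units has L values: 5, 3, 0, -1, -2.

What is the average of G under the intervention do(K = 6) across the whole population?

-12

The intervention sets K=6 in all 5 units regardless of L. Recomputing G per unit gives 12, 0, -18, -24, -30; average -12.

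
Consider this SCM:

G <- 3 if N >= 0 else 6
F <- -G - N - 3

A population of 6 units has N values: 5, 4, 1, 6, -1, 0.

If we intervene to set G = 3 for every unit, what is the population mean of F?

Under do(G=3), G's equation is replaced by G=3 for every unit. Per-unit F: -11, -10, -7, -12, -5, -6. Mean = -8.5.

-8.5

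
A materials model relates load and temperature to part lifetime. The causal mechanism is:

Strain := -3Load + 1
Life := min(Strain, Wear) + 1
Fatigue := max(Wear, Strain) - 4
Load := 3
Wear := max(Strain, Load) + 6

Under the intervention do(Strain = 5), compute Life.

6

do(Strain=5) replaces the equation Strain := -3Load + 1 with the constant Strain = 5.
Wear = max(Strain, Load) + 6  [with Strain=5, Load=3]  = 11
Life = min(Strain, Wear) + 1  [with Strain=5, Wear=11]  = 6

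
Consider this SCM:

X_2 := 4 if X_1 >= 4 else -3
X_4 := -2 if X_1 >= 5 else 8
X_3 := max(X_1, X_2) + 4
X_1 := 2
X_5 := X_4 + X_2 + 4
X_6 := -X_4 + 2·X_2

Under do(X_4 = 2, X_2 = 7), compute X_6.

The joint intervention fixes X_4 = 2, X_2 = 7, removing each variable's own equation.
X_6 = -X_4 + 2·X_2  [with X_4=2, X_2=7]  = 12

12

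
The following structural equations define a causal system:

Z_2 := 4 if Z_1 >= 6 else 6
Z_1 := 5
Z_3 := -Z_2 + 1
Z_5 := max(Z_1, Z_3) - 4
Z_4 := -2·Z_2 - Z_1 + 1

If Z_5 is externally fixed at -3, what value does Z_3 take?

-5

do(Z_5=-3) replaces the equation Z_5 := max(Z_1, Z_3) - 4 with the constant Z_5 = -3.
Z_3 is not downstream of the intervention, so its value is determined by the original equations.
Z_2 = 4 if Z_1 >= 6 else 6  [with Z_1=5]  = 6
Z_3 = -Z_2 + 1  [with Z_2=6]  = -5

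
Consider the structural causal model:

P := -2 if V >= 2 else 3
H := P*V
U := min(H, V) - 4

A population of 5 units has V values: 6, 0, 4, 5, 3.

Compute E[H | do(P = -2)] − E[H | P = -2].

Every unit gets P=-2 under the intervention. H values become -12, 0, -8, -10, -6; E[H|do(P=-2)] = -7.2.
E[H|P=-2] averages over only the 4 units with P=-2 (V = 6, 4, 5, 3): H = -12, -8, -10, -6, mean -9.
Difference = -7.2 − (-9) = 1.8.

1.8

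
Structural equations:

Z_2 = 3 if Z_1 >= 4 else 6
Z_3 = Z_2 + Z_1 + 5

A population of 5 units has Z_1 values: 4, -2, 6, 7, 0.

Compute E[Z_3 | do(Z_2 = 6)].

14

do(Z_2=6) breaks Z_2's dependence on Z_1. With Z_2=6 fixed, Z_3 across the units is 15, 9, 17, 18, 11, mean 14.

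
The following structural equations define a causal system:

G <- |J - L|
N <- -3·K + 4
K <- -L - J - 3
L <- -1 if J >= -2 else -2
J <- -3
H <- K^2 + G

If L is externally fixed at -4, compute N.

-8

Under do(L=-4), the mechanism L <- -1 if J >= -2 else -2 is discarded; L is fixed at -4.
K = -L - J - 3  [with L=-4, J=-3]  = 4
N = -3·K + 4  [with K=4]  = -8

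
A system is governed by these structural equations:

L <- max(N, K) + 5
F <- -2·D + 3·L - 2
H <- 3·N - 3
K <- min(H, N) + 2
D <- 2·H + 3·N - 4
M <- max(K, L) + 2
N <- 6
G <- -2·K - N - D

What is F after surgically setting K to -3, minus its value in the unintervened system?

-6

The intervention breaks the incoming arrows to K: K <- min(H, N) + 2 no longer applies, and K = -3.
H = 3·N - 3  [with N=6]  = 15
D = 2·H + 3·N - 4  [with H=15, N=6]  = 44
L = max(N, K) + 5  [with N=6, K=-3]  = 11
F = -2·D + 3·L - 2  [with D=44, L=11]  = -57
Without intervention: H = 3·N - 3  [with N=6]  = 15; K = min(H, N) + 2  [with H=15, N=6]  = 8; D = 2·H + 3·N - 4  [with H=15, N=6]  = 44; L = max(N, K) + 5  [with N=6, K=8]  = 13; F = -2·D + 3·L - 2  [with D=44, L=13]  = -51.
Change = -57 − (-51) = -6.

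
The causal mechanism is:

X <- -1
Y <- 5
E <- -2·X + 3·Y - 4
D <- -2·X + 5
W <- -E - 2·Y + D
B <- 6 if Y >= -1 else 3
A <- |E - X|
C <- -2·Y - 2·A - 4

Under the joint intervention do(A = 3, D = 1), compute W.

-22

Under do(A = 3, D = 1), each intervened variable's structural equation is replaced by its fixed value.
E = -2·X + 3·Y - 4  [with X=-1, Y=5]  = 13
W = -E - 2·Y + D  [with E=13, Y=5, D=1]  = -22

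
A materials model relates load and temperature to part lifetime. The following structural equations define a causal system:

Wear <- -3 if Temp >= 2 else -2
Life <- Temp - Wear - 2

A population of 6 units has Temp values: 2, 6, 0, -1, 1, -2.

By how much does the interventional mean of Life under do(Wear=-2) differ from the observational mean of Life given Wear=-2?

Every unit gets Wear=-2 under the intervention. Life values become 2, 6, 0, -1, 1, -2; E[Life|do(Wear=-2)] = 1.
Conditioning on Wear=-2 selects the 4 unit(s) with Temp ∈ {0, -1, 1, -2}. Their Life values: 0, -1, 1, -2. Mean = -0.5.
Difference = 1 − (-0.5) = 1.5.

1.5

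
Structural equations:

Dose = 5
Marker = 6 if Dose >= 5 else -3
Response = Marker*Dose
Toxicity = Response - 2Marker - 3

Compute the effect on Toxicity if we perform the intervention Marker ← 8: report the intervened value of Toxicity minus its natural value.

6

Under do(Marker=8), the mechanism Marker = 6 if Dose >= 5 else -3 is discarded; Marker is fixed at 8.
Response = Marker*Dose  [with Marker=8, Dose=5]  = 40
Toxicity = Response - 2Marker - 3  [with Response=40, Marker=8]  = 21
Without intervention: Marker = 6 if Dose >= 5 else -3  [with Dose=5]  = 6; Response = Marker*Dose  [with Marker=6, Dose=5]  = 30; Toxicity = Response - 2Marker - 3  [with Response=30, Marker=6]  = 15.
Change = 21 − 15 = 6.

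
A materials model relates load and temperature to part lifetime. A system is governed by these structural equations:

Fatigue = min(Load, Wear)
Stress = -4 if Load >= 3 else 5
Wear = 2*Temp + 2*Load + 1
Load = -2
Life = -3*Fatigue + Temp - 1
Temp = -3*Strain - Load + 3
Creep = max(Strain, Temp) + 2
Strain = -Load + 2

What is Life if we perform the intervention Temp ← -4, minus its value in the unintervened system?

-15

do(Temp=-4) replaces the equation Temp = -3*Strain - Load + 3 with the constant Temp = -4.
Wear = 2*Temp + 2*Load + 1  [with Temp=-4, Load=-2]  = -11
Fatigue = min(Load, Wear)  [with Load=-2, Wear=-11]  = -11
Life = -3*Fatigue + Temp - 1  [with Fatigue=-11, Temp=-4]  = 28
Without intervention: Strain = -Load + 2  [with Load=-2]  = 4; Temp = -3*Strain - Load + 3  [with Strain=4, Load=-2]  = -7; Wear = 2*Temp + 2*Load + 1  [with Temp=-7, Load=-2]  = -17; Fatigue = min(Load, Wear)  [with Load=-2, Wear=-17]  = -17; Life = -3*Fatigue + Temp - 1  [with Fatigue=-17, Temp=-7]  = 43.
Change = 28 − 43 = -15.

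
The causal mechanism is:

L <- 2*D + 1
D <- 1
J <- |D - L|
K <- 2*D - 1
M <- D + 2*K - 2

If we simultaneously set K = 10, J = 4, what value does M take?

Setting K = 10, J = 4 by intervention discards those variables' equations.
M = D + 2*K - 2  [with D=1, K=10]  = 19

19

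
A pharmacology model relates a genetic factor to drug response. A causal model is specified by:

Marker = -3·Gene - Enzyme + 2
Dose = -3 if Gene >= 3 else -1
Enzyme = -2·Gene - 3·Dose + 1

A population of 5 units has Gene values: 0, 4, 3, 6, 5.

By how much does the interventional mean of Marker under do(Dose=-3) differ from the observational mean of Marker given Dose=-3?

0.9

The intervention sets Dose=-3 in all 5 units regardless of Gene. Recomputing Marker per unit gives -8, -12, -11, -14, -13; average -11.6.
Conditioning on Dose=-3 selects the 4 unit(s) with Gene ∈ {4, 3, 6, 5}. Their Marker values: -12, -11, -14, -13. Mean = -12.5.
Difference = -11.6 − (-12.5) = 0.9.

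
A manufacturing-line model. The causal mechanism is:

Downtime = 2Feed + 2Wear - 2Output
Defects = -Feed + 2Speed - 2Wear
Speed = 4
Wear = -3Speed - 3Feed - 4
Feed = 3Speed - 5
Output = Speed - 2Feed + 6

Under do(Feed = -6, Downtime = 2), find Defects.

The joint intervention fixes Feed = -6, Downtime = 2, removing each variable's own equation.
Wear = -3Speed - 3Feed - 4  [with Speed=4, Feed=-6]  = 2
Defects = -Feed + 2Speed - 2Wear  [with Feed=-6, Speed=4, Wear=2]  = 10

10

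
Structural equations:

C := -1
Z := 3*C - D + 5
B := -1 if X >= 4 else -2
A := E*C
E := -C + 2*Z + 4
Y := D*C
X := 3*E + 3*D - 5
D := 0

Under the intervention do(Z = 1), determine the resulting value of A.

The intervention breaks the incoming arrows to Z: Z := 3*C - D + 5 no longer applies, and Z = 1.
E = -C + 2*Z + 4  [with C=-1, Z=1]  = 7
A = E*C  [with E=7, C=-1]  = -7

-7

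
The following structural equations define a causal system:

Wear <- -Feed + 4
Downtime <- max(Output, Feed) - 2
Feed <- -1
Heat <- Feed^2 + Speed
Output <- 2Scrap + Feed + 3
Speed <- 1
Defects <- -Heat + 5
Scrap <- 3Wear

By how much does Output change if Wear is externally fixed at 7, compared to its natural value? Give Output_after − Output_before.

The intervention breaks the incoming arrows to Wear: Wear <- -Feed + 4 no longer applies, and Wear = 7.
Scrap = 3Wear  [with Wear=7]  = 21
Output = 2Scrap + Feed + 3  [with Scrap=21, Feed=-1]  = 44
Without intervention: Wear = -Feed + 4  [with Feed=-1]  = 5; Scrap = 3Wear  [with Wear=5]  = 15; Output = 2Scrap + Feed + 3  [with Scrap=15, Feed=-1]  = 32.
Change = 44 − 32 = 12.

12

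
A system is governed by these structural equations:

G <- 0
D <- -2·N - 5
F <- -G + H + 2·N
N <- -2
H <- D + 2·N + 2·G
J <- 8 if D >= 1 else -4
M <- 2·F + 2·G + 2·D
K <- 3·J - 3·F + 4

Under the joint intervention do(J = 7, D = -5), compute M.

-36

Under do(J = 7, D = -5), each intervened variable's structural equation is replaced by its fixed value.
H = D + 2·N + 2·G  [with D=-5, N=-2, G=0]  = -9
F = -G + H + 2·N  [with G=0, H=-9, N=-2]  = -13
M = 2·F + 2·G + 2·D  [with F=-13, G=0, D=-5]  = -36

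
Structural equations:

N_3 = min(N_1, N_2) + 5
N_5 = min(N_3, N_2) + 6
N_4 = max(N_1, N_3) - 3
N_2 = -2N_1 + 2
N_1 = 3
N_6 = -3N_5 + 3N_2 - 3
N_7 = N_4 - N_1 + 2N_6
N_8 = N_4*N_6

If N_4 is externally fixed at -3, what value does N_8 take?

63

do(N_4=-3) replaces the equation N_4 = max(N_1, N_3) - 3 with the constant N_4 = -3.
N_2 = -2N_1 + 2  [with N_1=3]  = -4
N_3 = min(N_1, N_2) + 5  [with N_1=3, N_2=-4]  = 1
N_5 = min(N_3, N_2) + 6  [with N_3=1, N_2=-4]  = 2
N_6 = -3N_5 + 3N_2 - 3  [with N_5=2, N_2=-4]  = -21
N_8 = N_4*N_6  [with N_4=-3, N_6=-21]  = 63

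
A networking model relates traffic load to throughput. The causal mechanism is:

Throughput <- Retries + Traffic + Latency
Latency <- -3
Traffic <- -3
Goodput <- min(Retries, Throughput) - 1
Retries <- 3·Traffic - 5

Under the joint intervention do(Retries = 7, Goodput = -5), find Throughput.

The joint intervention fixes Retries = 7, Goodput = -5, removing each variable's own equation.
Throughput = Retries + Traffic + Latency  [with Retries=7, Traffic=-3, Latency=-3]  = 1

1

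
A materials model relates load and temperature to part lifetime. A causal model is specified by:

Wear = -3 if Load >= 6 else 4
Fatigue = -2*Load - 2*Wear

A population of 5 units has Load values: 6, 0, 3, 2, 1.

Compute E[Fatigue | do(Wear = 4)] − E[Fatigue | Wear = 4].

Under do(Wear=4), Wear's equation is replaced by Wear=4 for every unit. Per-unit Fatigue: -20, -8, -14, -12, -10. Mean = -12.8.
Observing Wear=4 restricts to units where Wear's equation naturally yields 4: Load ∈ {0, 3, 2, 1}. In that subpopulation Fatigue = -8, -14, -12, -10, mean -11.
Difference = -12.8 − (-11) = -1.8.

-1.8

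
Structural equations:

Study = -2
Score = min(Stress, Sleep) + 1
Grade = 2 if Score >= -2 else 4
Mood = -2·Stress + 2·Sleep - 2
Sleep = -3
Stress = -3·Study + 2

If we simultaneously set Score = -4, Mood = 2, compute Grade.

The joint intervention fixes Score = -4, Mood = 2, removing each variable's own equation.
Grade = 2 if Score >= -2 else 4  [with Score=-4]  = 4

4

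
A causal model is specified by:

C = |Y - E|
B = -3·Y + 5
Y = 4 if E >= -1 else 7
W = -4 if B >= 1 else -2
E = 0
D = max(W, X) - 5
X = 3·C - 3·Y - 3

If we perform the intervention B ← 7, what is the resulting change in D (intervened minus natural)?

-1

The intervention breaks the incoming arrows to B: B = -3·Y + 5 no longer applies, and B = 7.
Y = 4 if E >= -1 else 7  [with E=0]  = 4
W = -4 if B >= 1 else -2  [with B=7]  = -4
C = |Y - E|  [with Y=4, E=0]  = 4
X = 3·C - 3·Y - 3  [with C=4, Y=4]  = -3
D = max(W, X) - 5  [with W=-4, X=-3]  = -8
Without intervention: Y = 4 if E >= -1 else 7  [with E=0]  = 4; B = -3·Y + 5  [with Y=4]  = -7; W = -4 if B >= 1 else -2  [with B=-7]  = -2; C = |Y - E|  [with Y=4, E=0]  = 4; X = 3·C - 3·Y - 3  [with C=4, Y=4]  = -3; D = max(W, X) - 5  [with W=-2, X=-3]  = -7.
Change = -8 − (-7) = -1.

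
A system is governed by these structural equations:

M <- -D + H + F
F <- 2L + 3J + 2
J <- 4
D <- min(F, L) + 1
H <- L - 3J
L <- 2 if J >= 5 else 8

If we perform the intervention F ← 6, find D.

7

do(F=6) replaces the equation F <- 2L + 3J + 2 with the constant F = 6.
L = 2 if J >= 5 else 8  [with J=4]  = 8
D = min(F, L) + 1  [with F=6, L=8]  = 7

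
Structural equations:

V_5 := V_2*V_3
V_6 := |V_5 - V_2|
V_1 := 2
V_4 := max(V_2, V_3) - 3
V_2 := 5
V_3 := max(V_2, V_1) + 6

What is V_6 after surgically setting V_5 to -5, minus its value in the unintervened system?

The intervention breaks the incoming arrows to V_5: V_5 := V_2*V_3 no longer applies, and V_5 = -5.
V_6 = |V_5 - V_2|  [with V_5=-5, V_2=5]  = 10
Without intervention: V_3 = max(V_2, V_1) + 6  [with V_2=5, V_1=2]  = 11; V_5 = V_2*V_3  [with V_2=5, V_3=11]  = 55; V_6 = |V_5 - V_2|  [with V_5=55, V_2=5]  = 50.
Change = 10 − 50 = -40.

-40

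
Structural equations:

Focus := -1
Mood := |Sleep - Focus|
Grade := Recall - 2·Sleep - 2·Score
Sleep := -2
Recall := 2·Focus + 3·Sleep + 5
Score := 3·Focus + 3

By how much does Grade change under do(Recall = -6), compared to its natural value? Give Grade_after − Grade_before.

-3

The intervention breaks the incoming arrows to Recall: Recall := 2·Focus + 3·Sleep + 5 no longer applies, and Recall = -6.
Score = 3·Focus + 3  [with Focus=-1]  = 0
Grade = Recall - 2·Sleep - 2·Score  [with Recall=-6, Sleep=-2, Score=0]  = -2
Without intervention: Score = 3·Focus + 3  [with Focus=-1]  = 0; Recall = 2·Focus + 3·Sleep + 5  [with Focus=-1, Sleep=-2]  = -3; Grade = Recall - 2·Sleep - 2·Score  [with Recall=-3, Sleep=-2, Score=0]  = 1.
Change = -2 − 1 = -3.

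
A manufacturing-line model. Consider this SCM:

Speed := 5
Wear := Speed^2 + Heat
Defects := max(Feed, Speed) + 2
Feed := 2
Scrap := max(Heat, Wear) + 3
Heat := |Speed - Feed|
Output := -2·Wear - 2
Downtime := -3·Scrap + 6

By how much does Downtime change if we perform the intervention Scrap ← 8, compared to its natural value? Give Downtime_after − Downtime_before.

Intervening sets Scrap = 8 and removes its equation (Scrap := max(Heat, Wear) + 3).
Downtime = -3·Scrap + 6  [with Scrap=8]  = -18
Without intervention: Heat = |Speed - Feed|  [with Speed=5, Feed=2]  = 3; Wear = Speed^2 + Heat  [with Speed=5, Heat=3]  = 28; Scrap = max(Heat, Wear) + 3  [with Heat=3, Wear=28]  = 31; Downtime = -3·Scrap + 6  [with Scrap=31]  = -87.
Change = -18 − (-87) = 69.

69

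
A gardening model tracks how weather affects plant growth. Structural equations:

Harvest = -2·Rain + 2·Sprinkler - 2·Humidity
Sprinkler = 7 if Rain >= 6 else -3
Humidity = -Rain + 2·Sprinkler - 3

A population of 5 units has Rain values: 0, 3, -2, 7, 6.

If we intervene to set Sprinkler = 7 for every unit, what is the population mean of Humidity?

8.2

do(Sprinkler=7) breaks Sprinkler's dependence on Rain. With Sprinkler=7 fixed, Humidity across the units is 11, 8, 13, 4, 5, mean 8.2.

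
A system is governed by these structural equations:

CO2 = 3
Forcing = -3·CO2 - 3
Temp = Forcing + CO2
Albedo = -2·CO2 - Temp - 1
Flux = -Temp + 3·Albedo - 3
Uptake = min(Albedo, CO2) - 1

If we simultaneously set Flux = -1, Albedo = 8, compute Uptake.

Setting Flux = -1, Albedo = 8 by intervention discards those variables' equations.
Uptake = min(Albedo, CO2) - 1  [with Albedo=8, CO2=3]  = 2

2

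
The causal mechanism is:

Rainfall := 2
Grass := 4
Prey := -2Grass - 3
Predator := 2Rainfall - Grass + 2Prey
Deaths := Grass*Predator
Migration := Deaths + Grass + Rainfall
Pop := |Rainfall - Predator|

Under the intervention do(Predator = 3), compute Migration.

18

Under do(Predator=3), the mechanism Predator := 2Rainfall - Grass + 2Prey is discarded; Predator is fixed at 3.
Deaths = Grass*Predator  [with Grass=4, Predator=3]  = 12
Migration = Deaths + Grass + Rainfall  [with Deaths=12, Grass=4, Rainfall=2]  = 18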